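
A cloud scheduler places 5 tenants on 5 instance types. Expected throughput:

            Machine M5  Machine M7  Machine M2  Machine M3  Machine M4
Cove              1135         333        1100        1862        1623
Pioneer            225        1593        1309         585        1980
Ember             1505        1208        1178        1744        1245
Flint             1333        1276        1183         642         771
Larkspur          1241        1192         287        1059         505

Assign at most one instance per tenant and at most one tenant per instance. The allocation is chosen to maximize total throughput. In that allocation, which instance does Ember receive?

Optimal: Cove→Machine M3 (1862 ops/s), Pioneer→Machine M4 (1980 ops/s), Ember→Machine M5 (1505 ops/s), Flint→Machine M2 (1183 ops/s), Larkspur→Machine M7 (1192 ops/s) — total 1862+1980+1505+1183+1192 = 7722 ops/s.
Max-entry greedy (repeatedly take the single best remaining cell) gives 6910 ops/s, worse by 812.
No other one-to-one assignment exceeds 7722 ops/s.
Ember's own top instance is Machine M3 (1744 ops/s), but forcing Ember→Machine M3 and reassigning the rest optimally gives only 7384 ops/s — worse by 338.

Ember receives Machine M5.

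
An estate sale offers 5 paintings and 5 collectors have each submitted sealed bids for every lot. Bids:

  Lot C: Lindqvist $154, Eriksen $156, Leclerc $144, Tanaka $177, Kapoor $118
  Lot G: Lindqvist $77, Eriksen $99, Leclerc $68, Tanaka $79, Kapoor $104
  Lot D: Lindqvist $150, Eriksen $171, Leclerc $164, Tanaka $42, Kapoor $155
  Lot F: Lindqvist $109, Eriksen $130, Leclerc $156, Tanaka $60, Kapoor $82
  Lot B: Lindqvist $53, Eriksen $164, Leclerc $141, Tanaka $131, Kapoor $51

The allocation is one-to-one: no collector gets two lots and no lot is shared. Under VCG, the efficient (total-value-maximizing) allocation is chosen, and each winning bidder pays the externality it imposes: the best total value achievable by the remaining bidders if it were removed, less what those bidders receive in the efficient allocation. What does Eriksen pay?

Efficient allocation: Lindqvist→Lot D ($150), Eriksen→Lot B ($164), Leclerc→Lot F ($156), Tanaka→Lot C ($177), Kapoor→Lot G ($104); total welfare W = $751.
Eriksen receives Lot B at value $164, so the others get W − 164 = $587.
Without Eriksen: best allocation of the remaining 4 bidders over all 5 lots is Lindqvist→Lot C ($154), Leclerc→Lot F ($156), Tanaka→Lot B ($131), Kapoor→Lot D ($155), total $596.
VCG payment = (others' best without Eriksen) − (others' welfare with Eriksen) = 596 − 587 = $9.

Eriksen pays $9.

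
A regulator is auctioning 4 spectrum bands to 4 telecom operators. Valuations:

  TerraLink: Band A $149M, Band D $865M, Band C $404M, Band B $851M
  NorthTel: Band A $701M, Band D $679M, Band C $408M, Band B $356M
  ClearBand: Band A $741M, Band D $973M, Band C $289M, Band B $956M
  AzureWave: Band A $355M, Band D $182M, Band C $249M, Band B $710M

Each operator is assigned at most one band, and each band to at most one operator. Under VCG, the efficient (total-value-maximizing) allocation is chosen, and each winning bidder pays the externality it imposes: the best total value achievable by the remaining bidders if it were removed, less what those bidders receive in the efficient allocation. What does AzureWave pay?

Efficient allocation: TerraLink→Band C ($404M), NorthTel→Band A ($701M), ClearBand→Band D ($973M), AzureWave→Band B ($710M); total welfare W = $2788M.
AzureWave receives Band B at value $710M, so the others get W − 710 = $2078M.
Without AzureWave: best allocation of the remaining 3 bidders over all 4 bands is TerraLink→Band B ($851M), NorthTel→Band A ($701M), ClearBand→Band D ($973M), total $2525M.
VCG payment = (others' best without AzureWave) − (others' welfare with AzureWave) = 2525 − 2078 = $447M.

AzureWave pays $447M.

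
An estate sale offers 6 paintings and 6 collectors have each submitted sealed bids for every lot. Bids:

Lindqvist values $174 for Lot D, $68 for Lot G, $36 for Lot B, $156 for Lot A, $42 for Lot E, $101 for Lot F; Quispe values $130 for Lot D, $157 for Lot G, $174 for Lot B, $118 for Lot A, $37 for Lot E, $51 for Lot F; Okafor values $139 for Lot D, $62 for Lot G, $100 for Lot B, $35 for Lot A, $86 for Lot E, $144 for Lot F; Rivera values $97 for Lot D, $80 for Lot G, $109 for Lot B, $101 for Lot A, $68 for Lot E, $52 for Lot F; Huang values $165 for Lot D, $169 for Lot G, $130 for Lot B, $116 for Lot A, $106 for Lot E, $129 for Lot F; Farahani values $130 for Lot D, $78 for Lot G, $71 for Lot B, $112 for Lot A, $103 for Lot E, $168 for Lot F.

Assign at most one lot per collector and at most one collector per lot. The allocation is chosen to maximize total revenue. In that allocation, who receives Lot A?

Lindqvist receives Lot A.

Optimal: Lindqvist→Lot A ($156), Quispe→Lot B ($174), Okafor→Lot D ($139), Rivera→Lot E ($68), Huang→Lot G ($169), Farahani→Lot F ($168) — total 156+174+139+68+169+168 = $874.
Column-greedy (each lot in turn goes to its best remaining collector) gives $767, worse by 107.
Lindqvist's own top lot is Lot D ($174), but forcing Lindqvist→Lot D and reassigning the rest optimally gives only $872 — worse by 2.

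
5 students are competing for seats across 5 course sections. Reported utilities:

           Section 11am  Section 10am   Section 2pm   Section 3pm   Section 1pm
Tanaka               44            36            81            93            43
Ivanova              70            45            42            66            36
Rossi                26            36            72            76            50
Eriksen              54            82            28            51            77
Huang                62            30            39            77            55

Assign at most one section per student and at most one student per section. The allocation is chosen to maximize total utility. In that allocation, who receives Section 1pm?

Optimal: Tanaka→Section 3pm (93 points), Ivanova→Section 11am (70 points), Rossi→Section 2pm (72 points), Eriksen→Section 10am (82 points), Huang→Section 1pm (55 points) — total 93+70+72+82+55 = 372 points.
Column-greedy (each section in turn goes to its best remaining student) gives 360 points, worse by 12.
Next-best assignment: Tanaka→Section 2pm, Ivanova→Section 11am, Rossi→Section 3pm, Eriksen→Section 10am, Huang→Section 1pm = 364 points.
Checked against all permutations: 372 points is optimal.
Huang's own top section is Section 3pm (77 points), but forcing Huang→Section 3pm and reassigning the rest optimally gives only 360 points — worse by 12.

Huang receives Section 1pm.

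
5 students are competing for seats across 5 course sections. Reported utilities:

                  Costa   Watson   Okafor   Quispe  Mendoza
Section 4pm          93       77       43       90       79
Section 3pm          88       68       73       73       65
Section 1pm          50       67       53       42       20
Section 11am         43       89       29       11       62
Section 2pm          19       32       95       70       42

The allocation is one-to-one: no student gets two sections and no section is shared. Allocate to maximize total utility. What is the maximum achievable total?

Treat this as an assignment problem: match each student to one section.
Optimal: Costa→Section 3pm (88 points), Watson→Section 1pm (67 points), Okafor→Section 2pm (95 points), Quispe→Section 4pm (90 points), Mendoza→Section 11am (62 points) — total 88+67+95+90+62 = 402 points.
Row-greedy (each student in turn takes its best remaining section) gives 370 points, worse by 32.

Maximum total: 402 points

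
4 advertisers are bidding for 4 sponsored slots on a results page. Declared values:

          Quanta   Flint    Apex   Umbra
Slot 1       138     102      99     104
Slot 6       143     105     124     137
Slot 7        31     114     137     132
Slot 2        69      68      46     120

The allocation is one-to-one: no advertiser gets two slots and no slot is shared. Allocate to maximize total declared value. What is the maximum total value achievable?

Max total: $502

Optimal: Quanta→Slot 6 ($143), Flint→Slot 1 ($102), Apex→Slot 7 ($137), Umbra→Slot 2 ($120) — total 143+102+137+120 = $502.
Row-greedy (each advertiser in turn takes its best remaining slot) gives $476, worse by 26.
Checked against all permutations: $502 is optimal.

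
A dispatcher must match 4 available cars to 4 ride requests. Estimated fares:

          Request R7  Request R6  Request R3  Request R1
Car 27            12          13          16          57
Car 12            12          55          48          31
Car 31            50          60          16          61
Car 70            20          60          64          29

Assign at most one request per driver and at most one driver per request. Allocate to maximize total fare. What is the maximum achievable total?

Maximum total: $226

Treat this as an assignment problem: match each driver to one request.
Optimal: Car 27→Request R1 ($57), Car 12→Request R6 ($55), Car 31→Request R7 ($50), Car 70→Request R3 ($64) — total 57+55+50+64 = $226.
Column-greedy (each request in turn goes to its best remaining driver) gives $215, worse by 11.
Checked against all permutations: $226 is optimal.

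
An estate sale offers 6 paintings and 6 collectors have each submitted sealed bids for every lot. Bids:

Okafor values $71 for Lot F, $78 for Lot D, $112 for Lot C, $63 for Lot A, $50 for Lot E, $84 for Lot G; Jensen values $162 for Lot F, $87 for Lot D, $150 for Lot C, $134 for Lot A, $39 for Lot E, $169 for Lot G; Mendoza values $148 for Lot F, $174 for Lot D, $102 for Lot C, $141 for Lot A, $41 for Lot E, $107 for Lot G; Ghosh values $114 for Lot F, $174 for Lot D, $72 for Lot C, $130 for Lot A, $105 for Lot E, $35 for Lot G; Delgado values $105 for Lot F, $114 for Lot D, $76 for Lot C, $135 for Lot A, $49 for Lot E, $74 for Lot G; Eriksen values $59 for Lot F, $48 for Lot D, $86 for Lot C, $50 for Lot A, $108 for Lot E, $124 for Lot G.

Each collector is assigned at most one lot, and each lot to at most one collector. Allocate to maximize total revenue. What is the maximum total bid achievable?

Optimal: Okafor→Lot C ($112), Jensen→Lot G ($169), Mendoza→Lot F ($148), Ghosh→Lot D ($174), Delgado→Lot A ($135), Eriksen→Lot E ($108) — total 112+169+148+174+135+108 = $846.
Max-entry greedy (repeatedly take the single best remaining cell) gives $812, worse by 34.

Max total: $846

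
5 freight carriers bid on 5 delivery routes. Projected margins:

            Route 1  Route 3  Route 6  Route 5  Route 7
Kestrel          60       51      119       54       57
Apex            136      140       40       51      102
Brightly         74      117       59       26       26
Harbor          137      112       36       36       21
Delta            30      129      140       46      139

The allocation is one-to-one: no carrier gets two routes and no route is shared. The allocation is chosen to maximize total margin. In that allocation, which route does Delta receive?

Delta receives Route 7.

Optimal: Kestrel→Route 6 ($119k), Apex→Route 5 ($51k), Brightly→Route 3 ($117k), Harbor→Route 1 ($137k), Delta→Route 7 ($139k) — total 119+51+117+137+139 = $563k.
Max-entry greedy (repeatedly take the single best remaining cell) gives $500k, worse by 63.
Next-best assignment: Kestrel→Route 6, Apex→Route 3, Brightly→Route 5, Harbor→Route 1, Delta→Route 7 = $561k.
Swapping Kestrel↔Brightly (Kestrel→Route 3 $51k, Brightly→Route 6 $59k) loses 126.
Checked against all permutations: $563k is optimal.
Delta's own top route is Route 6 ($140k), but forcing Delta→Route 6 and reassigning the rest optimally gives only $550k — worse by 13.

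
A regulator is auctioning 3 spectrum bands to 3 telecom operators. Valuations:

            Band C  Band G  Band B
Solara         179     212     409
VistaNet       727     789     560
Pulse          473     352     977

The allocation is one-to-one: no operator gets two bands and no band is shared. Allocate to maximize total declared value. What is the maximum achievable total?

Max total: $1945M

Treat this as an assignment problem: match each operator to one band.
Optimal: Solara→Band C ($179M), VistaNet→Band G ($789M), Pulse→Band B ($977M) — total 179+789+977 = $1945M.
Column-greedy (each band in turn goes to its best remaining operator) gives $1488M, worse by 457.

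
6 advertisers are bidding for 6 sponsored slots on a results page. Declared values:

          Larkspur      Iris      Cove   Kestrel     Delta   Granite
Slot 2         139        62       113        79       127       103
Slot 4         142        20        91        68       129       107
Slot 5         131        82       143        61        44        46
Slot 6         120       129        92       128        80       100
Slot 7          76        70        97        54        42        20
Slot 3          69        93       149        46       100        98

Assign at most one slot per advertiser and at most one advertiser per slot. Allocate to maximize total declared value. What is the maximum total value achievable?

Max total: $712

Optimal: Larkspur→Slot 5 ($131), Iris→Slot 7 ($70), Cove→Slot 3 ($149), Kestrel→Slot 6 ($128), Delta→Slot 2 ($127), Granite→Slot 4 ($107) — total 131+70+149+128+127+107 = $712.
Column-greedy (each slot in turn goes to its best remaining advertiser) gives $692, worse by 20.
Next-best assignment: Larkspur→Slot 5, Iris→Slot 7, Cove→Slot 3, Kestrel→Slot 6, Delta→Slot 4, Granite→Slot 2 = $710.
No other one-to-one assignment exceeds $712.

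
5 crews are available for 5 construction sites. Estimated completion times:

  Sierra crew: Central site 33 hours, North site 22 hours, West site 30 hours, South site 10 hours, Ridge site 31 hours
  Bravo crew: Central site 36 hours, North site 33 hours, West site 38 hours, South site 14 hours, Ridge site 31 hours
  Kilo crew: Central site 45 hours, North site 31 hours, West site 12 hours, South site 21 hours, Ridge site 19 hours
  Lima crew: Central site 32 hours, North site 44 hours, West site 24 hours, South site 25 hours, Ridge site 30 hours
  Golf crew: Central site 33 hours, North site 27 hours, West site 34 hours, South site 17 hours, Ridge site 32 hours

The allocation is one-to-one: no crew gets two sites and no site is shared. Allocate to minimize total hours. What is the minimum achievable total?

Optimal: Sierra crew→North site (22 hours), Bravo crew→South site (14 hours), Kilo crew→West site (12 hours), Lima crew→Ridge site (30 hours), Golf crew→Central site (33 hours) — total 22+14+12+30+33 = 111 hours.
Min-entry greedy (repeatedly take the single cheapest remaining cell) gives 115 hours, worse by 4.
Next-best assignment: Sierra crew→North site, Bravo crew→South site, Kilo crew→West site, Lima crew→Central site, Golf crew→Ridge site = 112 hours.
Swapping Golf crew↔Bravo crew (Golf crew→South site 17 hours, Bravo crew→Central site 36 hours) adds 6.

Minimum total: 111 hours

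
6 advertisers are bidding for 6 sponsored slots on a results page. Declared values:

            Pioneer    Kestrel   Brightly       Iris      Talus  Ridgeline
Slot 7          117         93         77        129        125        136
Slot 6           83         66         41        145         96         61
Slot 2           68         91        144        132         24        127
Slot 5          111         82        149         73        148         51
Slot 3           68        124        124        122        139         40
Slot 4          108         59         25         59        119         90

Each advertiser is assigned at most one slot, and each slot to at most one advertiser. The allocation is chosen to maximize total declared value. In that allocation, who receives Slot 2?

Optimal: Pioneer→Slot 4 ($108), Kestrel→Slot 3 ($124), Brightly→Slot 2 ($144), Iris→Slot 6 ($145), Talus→Slot 5 ($148), Ridgeline→Slot 7 ($136) — total 108+124+144+145+148+136 = $805.
Row-greedy (each advertiser in turn takes its best remaining slot) gives $781, worse by 24.
Brightly's own top slot is Slot 5 ($149), but forcing Brightly→Slot 5 and reassigning the rest optimally gives only $781 — worse by 24.

Brightly receives Slot 2.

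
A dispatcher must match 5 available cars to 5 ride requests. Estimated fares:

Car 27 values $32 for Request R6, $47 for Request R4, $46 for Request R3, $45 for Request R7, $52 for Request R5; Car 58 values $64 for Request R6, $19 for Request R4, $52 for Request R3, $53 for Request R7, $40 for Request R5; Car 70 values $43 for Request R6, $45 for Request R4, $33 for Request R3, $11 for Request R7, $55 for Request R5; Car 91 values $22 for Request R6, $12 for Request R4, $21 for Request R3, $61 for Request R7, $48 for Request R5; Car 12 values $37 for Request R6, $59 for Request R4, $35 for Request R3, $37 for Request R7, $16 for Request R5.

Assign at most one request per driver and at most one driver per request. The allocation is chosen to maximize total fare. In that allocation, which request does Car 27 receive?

Optimal: Car 27→Request R3 ($46), Car 58→Request R6 ($64), Car 70→Request R5 ($55), Car 91→Request R7 ($61), Car 12→Request R4 ($59) — total 46+64+55+61+59 = $285.
Row-greedy (each driver in turn takes its best remaining request) gives $257, worse by 28.
Car 27's own top request is Request R5 ($52), but forcing Car 27→Request R5 and reassigning the rest optimally gives only $269 — worse by 16.

Car 27 receives Request R3.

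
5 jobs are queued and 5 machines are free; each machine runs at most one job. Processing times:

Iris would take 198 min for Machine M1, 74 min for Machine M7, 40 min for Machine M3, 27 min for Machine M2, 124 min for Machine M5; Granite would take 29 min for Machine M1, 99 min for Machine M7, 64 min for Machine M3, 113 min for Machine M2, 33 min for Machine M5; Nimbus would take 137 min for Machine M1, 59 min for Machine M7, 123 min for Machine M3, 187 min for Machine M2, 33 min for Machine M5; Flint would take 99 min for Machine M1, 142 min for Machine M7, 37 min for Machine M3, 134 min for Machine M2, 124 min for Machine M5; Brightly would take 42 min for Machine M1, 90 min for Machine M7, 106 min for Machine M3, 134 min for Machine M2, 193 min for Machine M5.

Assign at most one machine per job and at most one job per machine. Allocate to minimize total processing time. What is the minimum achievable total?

Min total: 198 min

This is the linear assignment problem.
Optimal: Iris→Machine M2 (27 min), Granite→Machine M5 (33 min), Nimbus→Machine M7 (59 min), Flint→Machine M3 (37 min), Brightly→Machine M1 (42 min) — total 27+33+59+37+42 = 198 min.
Min-entry greedy (repeatedly take the single cheapest remaining cell) gives 216 min, worse by 18.
Next-best assignment: Iris→Machine M2, Granite→Machine M1, Nimbus→Machine M5, Flint→Machine M3, Brightly→Machine M7 = 216 min.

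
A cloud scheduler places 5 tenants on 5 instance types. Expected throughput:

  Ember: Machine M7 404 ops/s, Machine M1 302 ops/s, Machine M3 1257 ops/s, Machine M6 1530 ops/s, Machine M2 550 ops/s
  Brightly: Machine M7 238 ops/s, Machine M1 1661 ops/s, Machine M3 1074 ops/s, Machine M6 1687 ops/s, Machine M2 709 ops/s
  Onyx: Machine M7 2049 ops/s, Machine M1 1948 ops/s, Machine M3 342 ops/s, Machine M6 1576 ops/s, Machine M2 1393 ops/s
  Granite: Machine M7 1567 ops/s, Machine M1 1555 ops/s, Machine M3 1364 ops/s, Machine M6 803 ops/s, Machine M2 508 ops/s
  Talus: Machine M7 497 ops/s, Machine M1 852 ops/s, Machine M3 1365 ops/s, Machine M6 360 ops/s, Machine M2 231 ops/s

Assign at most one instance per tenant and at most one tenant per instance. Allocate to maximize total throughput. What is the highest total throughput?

Max total: 7516 ops/s

Optimal: Ember→Machine M6 (1530 ops/s), Brightly→Machine M1 (1661 ops/s), Onyx→Machine M2 (1393 ops/s), Granite→Machine M7 (1567 ops/s), Talus→Machine M3 (1365 ops/s) — total 1530+1661+1393+1567+1365 = 7516 ops/s.
Max-entry greedy (repeatedly take the single best remaining cell) gives 7206 ops/s, worse by 310.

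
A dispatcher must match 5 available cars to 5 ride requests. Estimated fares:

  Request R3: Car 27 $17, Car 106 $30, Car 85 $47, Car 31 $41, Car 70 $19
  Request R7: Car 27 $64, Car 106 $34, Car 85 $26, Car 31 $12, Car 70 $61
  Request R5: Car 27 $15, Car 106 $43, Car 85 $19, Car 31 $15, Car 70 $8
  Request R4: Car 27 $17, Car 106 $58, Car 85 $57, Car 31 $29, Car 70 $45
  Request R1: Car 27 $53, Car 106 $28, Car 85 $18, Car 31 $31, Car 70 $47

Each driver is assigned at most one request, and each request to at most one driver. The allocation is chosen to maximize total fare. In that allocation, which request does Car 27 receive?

Optimal: Car 27→Request R1 ($53), Car 106→Request R5 ($43), Car 85→Request R4 ($57), Car 31→Request R3 ($41), Car 70→Request R7 ($61) — total 53+43+57+41+61 = $255.
Column-greedy (each request in turn goes to its best remaining driver) gives $230, worse by 25.
Next-best assignment: Car 27→Request R7, Car 106→Request R5, Car 85→Request R4, Car 31→Request R3, Car 70→Request R1 = $252.
Checked against all permutations: $255 is optimal.
Car 27's own top request is Request R7 ($64), but forcing Car 27→Request R7 and reassigning the rest optimally gives only $252 — worse by 3.

Car 27 receives Request R1.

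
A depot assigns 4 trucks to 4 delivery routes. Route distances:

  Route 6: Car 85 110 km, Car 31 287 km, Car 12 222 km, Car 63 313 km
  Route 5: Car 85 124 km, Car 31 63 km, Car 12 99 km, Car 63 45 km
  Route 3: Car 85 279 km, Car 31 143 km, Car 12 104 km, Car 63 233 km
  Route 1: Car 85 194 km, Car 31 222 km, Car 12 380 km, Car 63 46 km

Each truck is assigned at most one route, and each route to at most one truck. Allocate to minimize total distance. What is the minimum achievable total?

Min total: 323 km

Optimal: Car 85→Route 6 (110 km), Car 31→Route 5 (63 km), Car 12→Route 3 (104 km), Car 63→Route 1 (46 km) — total 110+63+104+46 = 323 km.
Min-entry greedy (repeatedly take the single cheapest remaining cell) gives 481 km, worse by 158.
Swapping Car 12↔Car 31 (Car 12→Route 5 99 km, Car 31→Route 3 143 km) adds 75.
Checked against all permutations: 323 km is optimal.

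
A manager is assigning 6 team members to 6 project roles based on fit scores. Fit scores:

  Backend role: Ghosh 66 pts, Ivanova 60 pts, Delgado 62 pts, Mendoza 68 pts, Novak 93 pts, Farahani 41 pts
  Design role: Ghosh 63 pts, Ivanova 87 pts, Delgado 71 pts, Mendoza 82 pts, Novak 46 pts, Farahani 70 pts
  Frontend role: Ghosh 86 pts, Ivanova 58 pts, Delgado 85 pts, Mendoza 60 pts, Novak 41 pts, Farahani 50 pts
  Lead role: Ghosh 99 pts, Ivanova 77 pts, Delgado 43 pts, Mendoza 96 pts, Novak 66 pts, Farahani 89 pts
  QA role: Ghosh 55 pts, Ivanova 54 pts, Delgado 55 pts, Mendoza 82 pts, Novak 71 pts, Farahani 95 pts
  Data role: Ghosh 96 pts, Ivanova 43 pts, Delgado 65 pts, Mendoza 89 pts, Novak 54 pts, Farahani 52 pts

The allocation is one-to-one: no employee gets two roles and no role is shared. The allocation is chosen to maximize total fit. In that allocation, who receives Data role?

Optimal: Ghosh→Data role (96 pts), Ivanova→Design role (87 pts), Delgado→Frontend role (85 pts), Mendoza→Lead role (96 pts), Novak→Backend role (93 pts), Farahani→QA role (95 pts) — total 96+87+85+96+93+95 = 552 pts.
Max-entry greedy (repeatedly take the single best remaining cell) gives 548 pts, worse by 4.
Swapping Novak↔Farahani (Novak→QA role 71 pts, Farahani→Backend role 41 pts) loses 76.
Ghosh's own top role is Lead role (99 pts), but forcing Ghosh→Lead role and reassigning the rest optimally gives only 548 pts — worse by 4.

Ghosh receives Data role.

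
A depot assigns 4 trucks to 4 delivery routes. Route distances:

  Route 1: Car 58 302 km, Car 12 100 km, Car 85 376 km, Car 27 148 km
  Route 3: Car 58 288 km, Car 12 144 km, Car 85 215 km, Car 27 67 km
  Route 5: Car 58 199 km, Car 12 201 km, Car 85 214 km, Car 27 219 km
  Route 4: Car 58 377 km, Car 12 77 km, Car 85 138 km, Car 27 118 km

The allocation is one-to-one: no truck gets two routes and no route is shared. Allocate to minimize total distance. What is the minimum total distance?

This is the linear assignment problem.
Optimal: Car 58→Route 5 (199 km), Car 12→Route 1 (100 km), Car 85→Route 4 (138 km), Car 27→Route 3 (67 km) — total 199+100+138+67 = 504 km.
Min-entry greedy (repeatedly take the single cheapest remaining cell) gives 719 km, worse by 215.
Next-best assignment: Car 58→Route 5, Car 12→Route 3, Car 85→Route 4, Car 27→Route 1 = 629 km.
No other one-to-one assignment undercuts 504 km.

Minimum total: 504 km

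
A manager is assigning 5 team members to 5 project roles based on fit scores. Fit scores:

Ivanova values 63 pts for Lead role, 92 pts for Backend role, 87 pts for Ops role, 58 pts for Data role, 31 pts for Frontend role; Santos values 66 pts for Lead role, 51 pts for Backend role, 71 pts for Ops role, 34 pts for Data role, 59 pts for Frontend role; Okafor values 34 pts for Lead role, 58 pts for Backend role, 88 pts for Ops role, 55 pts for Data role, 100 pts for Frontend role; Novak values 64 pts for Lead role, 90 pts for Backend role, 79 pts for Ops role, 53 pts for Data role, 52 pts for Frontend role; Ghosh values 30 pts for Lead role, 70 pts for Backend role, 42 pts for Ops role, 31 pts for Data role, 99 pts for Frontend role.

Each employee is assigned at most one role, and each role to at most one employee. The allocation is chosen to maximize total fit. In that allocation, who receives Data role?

Optimal: Ivanova→Data role (58 pts), Santos→Lead role (66 pts), Okafor→Ops role (88 pts), Novak→Backend role (90 pts), Ghosh→Frontend role (99 pts) — total 58+66+88+90+99 = 401 pts.
Row-greedy (each employee in turn takes its best remaining role) gives 358 pts, worse by 43.
Next-best assignment: Ivanova→Backend role, Santos→Lead role, Okafor→Ops role, Novak→Data role, Ghosh→Frontend role = 398 pts.
Swapping Ghosh↔Santos (Ghosh→Lead role 30 pts, Santos→Frontend role 59 pts) loses 76.
Checked against all permutations: 401 pts is optimal.
Ivanova's own top role is Backend role (92 pts), but forcing Ivanova→Backend role and reassigning the rest optimally gives only 398 pts — worse by 3.

Ivanova receives Data role.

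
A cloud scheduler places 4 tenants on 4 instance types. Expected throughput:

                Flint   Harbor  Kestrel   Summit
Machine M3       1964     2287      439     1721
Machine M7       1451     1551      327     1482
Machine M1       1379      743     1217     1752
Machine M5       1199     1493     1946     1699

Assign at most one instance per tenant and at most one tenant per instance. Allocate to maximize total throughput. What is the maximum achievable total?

Optimal: Flint→Machine M7 (1451 ops/s), Harbor→Machine M3 (2287 ops/s), Kestrel→Machine M5 (1946 ops/s), Summit→Machine M1 (1752 ops/s) — total 1451+2287+1946+1752 = 7436 ops/s.
Row-greedy (each tenant in turn takes its best remaining instance) gives 7213 ops/s, worse by 223.
Next-best assignment: Flint→Machine M3, Harbor→Machine M7, Kestrel→Machine M5, Summit→Machine M1 = 7213 ops/s.
Every other assignment is strictly worse.

Max total: 7436 ops/s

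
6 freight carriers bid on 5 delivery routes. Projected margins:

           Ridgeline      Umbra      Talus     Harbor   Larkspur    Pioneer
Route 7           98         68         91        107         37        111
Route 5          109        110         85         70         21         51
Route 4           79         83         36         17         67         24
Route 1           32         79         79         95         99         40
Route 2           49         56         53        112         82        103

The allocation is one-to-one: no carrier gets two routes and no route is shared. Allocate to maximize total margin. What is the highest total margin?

Optimal: Pioneer→Route 7 ($111k), Ridgeline→Route 5 ($109k), Umbra→Route 4 ($83k), Larkspur→Route 1 ($99k), Harbor→Route 2 ($112k) — total 111+109+83+99+112 = $514k.
Max-entry greedy (repeatedly take the single best remaining cell) gives $511k, worse by 3.
Swapping Pioneer↔Umbra (Pioneer→Route 4 $24k, Umbra→Route 7 $68k) loses 102.
Every other assignment is strictly worse.

Max total: $514k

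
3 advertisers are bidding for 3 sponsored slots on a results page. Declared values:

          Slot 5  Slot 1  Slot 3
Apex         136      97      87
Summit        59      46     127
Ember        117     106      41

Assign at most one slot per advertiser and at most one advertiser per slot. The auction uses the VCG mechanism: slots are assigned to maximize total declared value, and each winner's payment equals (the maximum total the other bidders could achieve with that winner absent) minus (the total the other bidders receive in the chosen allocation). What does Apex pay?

Apex pays $11.

Efficient allocation: Apex→Slot 5 ($136), Summit→Slot 3 ($127), Ember→Slot 1 ($106); total welfare W = $369.
Apex receives Slot 5 at value $136, so the others get W − 136 = $233.
Without Apex: best allocation of the remaining 2 bidders over all 3 slots is Summit→Slot 3 ($127), Ember→Slot 5 ($117), total $244.
VCG payment = (others' best without Apex) − (others' welfare with Apex) = 244 − 233 = $11.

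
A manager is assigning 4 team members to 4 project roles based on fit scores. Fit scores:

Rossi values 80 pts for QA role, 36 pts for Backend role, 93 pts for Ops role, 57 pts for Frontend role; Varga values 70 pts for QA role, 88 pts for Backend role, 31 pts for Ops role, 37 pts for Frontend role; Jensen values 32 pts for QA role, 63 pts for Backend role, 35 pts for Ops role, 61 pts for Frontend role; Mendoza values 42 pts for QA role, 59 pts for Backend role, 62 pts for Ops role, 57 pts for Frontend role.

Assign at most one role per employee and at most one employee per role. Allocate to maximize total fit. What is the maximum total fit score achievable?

Maximum total: 291 pts

This is a one-to-one assignment (maximum-weight bipartite matching).
Optimal: Rossi→QA role (80 pts), Varga→Backend role (88 pts), Jensen→Frontend role (61 pts), Mendoza→Ops role (62 pts) — total 80+88+61+62 = 291 pts.
Row-greedy (each employee in turn takes its best remaining role) gives 284 pts, worse by 7.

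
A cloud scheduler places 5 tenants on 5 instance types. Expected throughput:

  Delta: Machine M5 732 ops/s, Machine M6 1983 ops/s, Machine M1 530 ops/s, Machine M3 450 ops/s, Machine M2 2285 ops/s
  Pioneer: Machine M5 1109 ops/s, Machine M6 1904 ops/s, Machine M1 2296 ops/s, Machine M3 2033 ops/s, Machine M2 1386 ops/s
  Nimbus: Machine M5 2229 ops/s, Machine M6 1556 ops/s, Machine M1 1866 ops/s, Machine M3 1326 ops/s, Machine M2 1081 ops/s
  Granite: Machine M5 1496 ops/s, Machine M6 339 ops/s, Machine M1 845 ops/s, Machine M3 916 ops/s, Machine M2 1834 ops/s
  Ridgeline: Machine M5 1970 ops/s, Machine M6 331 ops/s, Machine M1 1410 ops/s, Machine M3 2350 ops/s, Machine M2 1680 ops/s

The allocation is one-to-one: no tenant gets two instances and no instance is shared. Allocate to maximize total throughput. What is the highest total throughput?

Maximum total: 10692 ops/s

Optimal: Delta→Machine M6 (1983 ops/s), Pioneer→Machine M1 (2296 ops/s), Nimbus→Machine M5 (2229 ops/s), Granite→Machine M2 (1834 ops/s), Ridgeline→Machine M3 (2350 ops/s) — total 1983+2296+2229+1834+2350 = 10692 ops/s.
Row-greedy (each tenant in turn takes its best remaining instance) gives 8057 ops/s, worse by 2635.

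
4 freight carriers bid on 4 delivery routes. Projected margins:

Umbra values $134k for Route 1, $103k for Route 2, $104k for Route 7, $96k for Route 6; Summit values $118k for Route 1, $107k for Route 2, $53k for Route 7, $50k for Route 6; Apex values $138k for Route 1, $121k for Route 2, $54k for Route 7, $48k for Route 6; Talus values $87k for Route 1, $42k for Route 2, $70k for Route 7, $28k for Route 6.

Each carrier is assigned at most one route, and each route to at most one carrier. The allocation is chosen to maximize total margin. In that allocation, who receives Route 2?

Optimal: Umbra→Route 6 ($96k), Summit→Route 2 ($107k), Apex→Route 1 ($138k), Talus→Route 7 ($70k) — total 96+107+138+70 = $411k.
Max-entry greedy (repeatedly take the single best remaining cell) gives $377k, worse by 34.
Next-best assignment: Umbra→Route 6, Summit→Route 1, Apex→Route 2, Talus→Route 7 = $405k.
Swapping Summit↔Umbra (Summit→Route 6 $50k, Umbra→Route 2 $103k) loses 50.
Summit's own top route is Route 1 ($118k), but forcing Summit→Route 1 and reassigning the rest optimally gives only $405k — worse by 6.

Summit receives Route 2.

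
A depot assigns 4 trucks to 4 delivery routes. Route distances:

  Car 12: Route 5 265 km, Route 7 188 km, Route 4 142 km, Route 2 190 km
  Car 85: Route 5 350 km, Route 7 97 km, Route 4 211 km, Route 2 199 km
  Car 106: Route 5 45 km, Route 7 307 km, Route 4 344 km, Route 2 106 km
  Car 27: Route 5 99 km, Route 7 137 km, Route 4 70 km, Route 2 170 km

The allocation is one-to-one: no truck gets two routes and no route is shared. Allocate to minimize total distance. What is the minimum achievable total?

Optimal: Car 12→Route 2 (190 km), Car 85→Route 7 (97 km), Car 106→Route 5 (45 km), Car 27→Route 4 (70 km) — total 190+97+45+70 = 402 km.
Row-greedy (each truck in turn takes its cheapest remaining route) gives 454 km, worse by 52.

Minimum total: 402 km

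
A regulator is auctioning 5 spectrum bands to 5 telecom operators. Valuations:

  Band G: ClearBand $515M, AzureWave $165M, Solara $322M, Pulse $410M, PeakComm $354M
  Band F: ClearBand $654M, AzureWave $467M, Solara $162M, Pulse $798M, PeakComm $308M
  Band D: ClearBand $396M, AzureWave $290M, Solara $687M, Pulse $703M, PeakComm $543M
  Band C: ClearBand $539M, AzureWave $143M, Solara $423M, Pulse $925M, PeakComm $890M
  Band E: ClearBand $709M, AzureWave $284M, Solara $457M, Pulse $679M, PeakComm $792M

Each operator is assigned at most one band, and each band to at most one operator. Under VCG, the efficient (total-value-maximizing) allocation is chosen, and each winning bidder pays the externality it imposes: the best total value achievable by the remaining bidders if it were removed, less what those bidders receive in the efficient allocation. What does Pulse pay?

Pulse pays $292M.

Efficient allocation: ClearBand→Band G ($515M), AzureWave→Band F ($467M), Solara→Band D ($687M), Pulse→Band C ($925M), PeakComm→Band E ($792M); total welfare W = $3386M.
Pulse receives Band C at value $925M, so the others get W − 925 = $2461M.
Without Pulse: best allocation of the remaining 4 bidders over all 5 bands is ClearBand→Band E ($709M), AzureWave→Band F ($467M), Solara→Band D ($687M), PeakComm→Band C ($890M), total $2753M.
VCG payment = (others' best without Pulse) − (others' welfare with Pulse) = 2753 − 2461 = $292M.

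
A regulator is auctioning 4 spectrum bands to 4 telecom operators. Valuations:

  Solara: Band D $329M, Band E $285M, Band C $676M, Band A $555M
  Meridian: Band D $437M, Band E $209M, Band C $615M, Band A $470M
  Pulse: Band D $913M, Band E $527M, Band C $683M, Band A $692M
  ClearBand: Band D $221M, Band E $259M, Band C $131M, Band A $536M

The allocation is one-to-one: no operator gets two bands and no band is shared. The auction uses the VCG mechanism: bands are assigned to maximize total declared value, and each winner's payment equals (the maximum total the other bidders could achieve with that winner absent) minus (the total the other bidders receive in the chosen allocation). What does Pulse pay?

Efficient allocation: Solara→Band E ($285M), Meridian→Band C ($615M), Pulse→Band D ($913M), ClearBand→Band A ($536M); total welfare W = $2349M.
Pulse receives Band D at value $913M, so the others get W − 913 = $1436M.
Without Pulse: best allocation of the remaining 3 bidders over all 4 bands is Solara→Band C ($676M), Meridian→Band D ($437M), ClearBand→Band A ($536M), total $1649M.
VCG payment = (others' best without Pulse) − (others' welfare with Pulse) = 1649 − 1436 = $213M.

Pulse pays $213M.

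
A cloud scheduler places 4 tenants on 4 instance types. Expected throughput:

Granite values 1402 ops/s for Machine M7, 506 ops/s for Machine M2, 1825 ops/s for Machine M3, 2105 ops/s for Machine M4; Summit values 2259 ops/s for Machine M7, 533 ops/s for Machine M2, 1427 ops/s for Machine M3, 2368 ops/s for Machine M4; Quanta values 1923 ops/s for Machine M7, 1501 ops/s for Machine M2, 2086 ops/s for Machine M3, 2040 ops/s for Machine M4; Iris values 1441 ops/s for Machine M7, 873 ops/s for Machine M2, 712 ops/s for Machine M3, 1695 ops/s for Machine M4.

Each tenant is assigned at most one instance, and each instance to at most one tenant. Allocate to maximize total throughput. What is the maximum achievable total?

Optimal: Granite→Machine M4 (2105 ops/s), Summit→Machine M7 (2259 ops/s), Quanta→Machine M3 (2086 ops/s), Iris→Machine M2 (873 ops/s) — total 2105+2259+2086+873 = 7323 ops/s.
Column-greedy (each instance in turn goes to its best remaining tenant) gives 7280 ops/s, worse by 43.
Checked against all permutations: 7323 ops/s is optimal.

Max total: 7323 ops/s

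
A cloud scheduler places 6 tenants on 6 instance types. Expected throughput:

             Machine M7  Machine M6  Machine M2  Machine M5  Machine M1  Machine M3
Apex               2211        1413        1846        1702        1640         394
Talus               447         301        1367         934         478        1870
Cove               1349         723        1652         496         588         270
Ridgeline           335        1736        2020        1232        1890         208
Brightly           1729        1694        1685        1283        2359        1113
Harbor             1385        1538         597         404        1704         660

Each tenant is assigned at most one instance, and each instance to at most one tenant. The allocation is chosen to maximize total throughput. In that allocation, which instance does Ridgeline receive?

This is the linear assignment problem.
Optimal: Apex→Machine M7 (2211 ops/s), Talus→Machine M3 (1870 ops/s), Cove→Machine M2 (1652 ops/s), Ridgeline→Machine M5 (1232 ops/s), Brightly→Machine M1 (2359 ops/s), Harbor→Machine M6 (1538 ops/s) — total 2211+1870+1652+1232+2359+1538 = 10862 ops/s.
Row-greedy (each tenant in turn takes its best remaining instance) gives 9721 ops/s, worse by 1141.
Checked against all permutations: 10862 ops/s is optimal.
Ridgeline's own top instance is Machine M2 (2020 ops/s), but forcing Ridgeline→Machine M2 and reassigning the rest optimally gives only 10838 ops/s — worse by 24.

Ridgeline receives Machine M5.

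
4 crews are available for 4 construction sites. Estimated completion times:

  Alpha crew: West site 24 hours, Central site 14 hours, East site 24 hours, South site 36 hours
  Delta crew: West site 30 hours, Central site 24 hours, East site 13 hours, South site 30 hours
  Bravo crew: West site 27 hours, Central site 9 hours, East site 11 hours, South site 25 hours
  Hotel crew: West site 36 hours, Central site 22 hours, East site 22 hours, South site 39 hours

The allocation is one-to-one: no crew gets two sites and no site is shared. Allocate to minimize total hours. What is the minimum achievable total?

Min total: 84 hours

Optimal: Alpha crew→West site (24 hours), Delta crew→East site (13 hours), Bravo crew→South site (25 hours), Hotel crew→Central site (22 hours) — total 24+13+25+22 = 84 hours.
Column-greedy (each site in turn goes to its cheapest remaining crew) gives 85 hours, worse by 1.
Swapping Alpha crew↔Delta crew (Alpha crew→East site 24 hours, Delta crew→West site 30 hours) adds 17.
Every other assignment is strictly worse.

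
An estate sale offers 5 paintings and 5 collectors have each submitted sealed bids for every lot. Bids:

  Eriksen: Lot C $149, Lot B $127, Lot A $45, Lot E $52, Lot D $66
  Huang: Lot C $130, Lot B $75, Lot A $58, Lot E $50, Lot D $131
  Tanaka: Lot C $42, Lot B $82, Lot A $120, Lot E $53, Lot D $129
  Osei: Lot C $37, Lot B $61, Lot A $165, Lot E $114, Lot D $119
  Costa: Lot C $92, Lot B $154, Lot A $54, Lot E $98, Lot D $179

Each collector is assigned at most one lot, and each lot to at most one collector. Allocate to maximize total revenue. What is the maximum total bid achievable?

This is the linear assignment problem.
Optimal: Eriksen→Lot B ($127), Huang→Lot C ($130), Tanaka→Lot A ($120), Osei→Lot E ($114), Costa→Lot D ($179) — total 127+130+120+114+179 = $670.
Column-greedy (each lot in turn goes to its best remaining collector) gives $652, worse by 18.
Swapping Eriksen↔Osei (Eriksen→Lot E $52, Osei→Lot B $61) loses 128.
Every other assignment is strictly worse.

Maximum total: $670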